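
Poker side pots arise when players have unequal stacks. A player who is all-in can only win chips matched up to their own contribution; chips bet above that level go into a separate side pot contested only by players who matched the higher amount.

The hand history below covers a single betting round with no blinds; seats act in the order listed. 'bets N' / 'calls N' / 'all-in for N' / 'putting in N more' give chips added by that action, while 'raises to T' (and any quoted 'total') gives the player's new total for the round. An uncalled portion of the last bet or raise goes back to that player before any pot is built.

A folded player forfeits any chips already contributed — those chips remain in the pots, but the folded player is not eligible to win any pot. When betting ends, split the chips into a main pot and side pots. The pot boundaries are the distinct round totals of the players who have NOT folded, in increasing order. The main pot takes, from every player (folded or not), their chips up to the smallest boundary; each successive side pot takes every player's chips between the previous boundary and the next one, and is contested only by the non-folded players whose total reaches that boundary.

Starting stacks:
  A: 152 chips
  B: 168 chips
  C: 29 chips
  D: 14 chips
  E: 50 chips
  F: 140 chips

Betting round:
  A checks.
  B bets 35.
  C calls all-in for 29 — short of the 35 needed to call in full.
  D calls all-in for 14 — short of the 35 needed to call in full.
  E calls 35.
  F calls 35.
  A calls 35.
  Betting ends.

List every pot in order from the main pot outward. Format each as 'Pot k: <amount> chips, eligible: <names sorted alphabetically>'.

Contributions: A=35, B=35, C=29, D=14, E=35, F=35
Pot levels (distinct totals of non-folded players): 14, 29, 35
Layer 1-14: 14 each from A, B, C, D, E, F = 14*6 = 84 chips; eligible A, B, C, D, E, F
Layer 15-29: 15 each from A, B, C, E, F = 15*5 = 75 chips; eligible A, B, C, E, F
Layer 30-35: 6 each from A, B, E, F = 6*4 = 24 chips; eligible A, B, E, F

Pot 1: 84 chips, eligible: A, B, C, D, E, F
Pot 2: 75 chips, eligible: A, B, C, E, F
Pot 3: 24 chips, eligible: A, B, E, F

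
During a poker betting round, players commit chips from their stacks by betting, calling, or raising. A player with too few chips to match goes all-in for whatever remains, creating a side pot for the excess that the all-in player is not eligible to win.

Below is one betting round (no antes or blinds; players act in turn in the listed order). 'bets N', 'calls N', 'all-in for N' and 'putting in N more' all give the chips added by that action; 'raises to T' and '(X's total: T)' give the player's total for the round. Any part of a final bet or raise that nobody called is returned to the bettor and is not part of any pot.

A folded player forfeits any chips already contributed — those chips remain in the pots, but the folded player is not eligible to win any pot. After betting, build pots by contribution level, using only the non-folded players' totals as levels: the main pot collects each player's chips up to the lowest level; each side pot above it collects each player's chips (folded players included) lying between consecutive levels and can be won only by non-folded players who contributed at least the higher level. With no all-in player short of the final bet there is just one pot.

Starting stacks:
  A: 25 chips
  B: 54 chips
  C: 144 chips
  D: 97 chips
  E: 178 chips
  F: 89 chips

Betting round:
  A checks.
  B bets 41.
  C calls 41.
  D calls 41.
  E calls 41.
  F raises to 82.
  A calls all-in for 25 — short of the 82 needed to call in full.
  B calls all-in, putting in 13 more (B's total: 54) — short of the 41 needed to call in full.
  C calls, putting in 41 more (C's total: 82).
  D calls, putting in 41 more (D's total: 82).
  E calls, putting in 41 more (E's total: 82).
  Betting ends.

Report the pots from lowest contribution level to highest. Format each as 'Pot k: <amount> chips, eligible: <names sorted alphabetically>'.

Pot 1: 150 chips, eligible: A, B, C, D, E, F
Pot 2: 145 chips, eligible: B, C, D, E, F
Pot 3: 112 chips, eligible: C, D, E, F

Derivation:
Contributions: A=25, B=54, C=82, D=82, E=82, F=82
Pot levels (distinct totals of non-folded players): 25, 54, 82
Layer 1-25: 25 each from A, B, C, D, E, F = 25*6 = 150 chips; eligible A, B, C, D, E, F
Layer 26-54: 29 each from B, C, D, E, F = 29*5 = 145 chips; eligible B, C, D, E, F
Layer 55-82: 28 each from C, D, E, F = 28*4 = 112 chips; eligible C, D, E, F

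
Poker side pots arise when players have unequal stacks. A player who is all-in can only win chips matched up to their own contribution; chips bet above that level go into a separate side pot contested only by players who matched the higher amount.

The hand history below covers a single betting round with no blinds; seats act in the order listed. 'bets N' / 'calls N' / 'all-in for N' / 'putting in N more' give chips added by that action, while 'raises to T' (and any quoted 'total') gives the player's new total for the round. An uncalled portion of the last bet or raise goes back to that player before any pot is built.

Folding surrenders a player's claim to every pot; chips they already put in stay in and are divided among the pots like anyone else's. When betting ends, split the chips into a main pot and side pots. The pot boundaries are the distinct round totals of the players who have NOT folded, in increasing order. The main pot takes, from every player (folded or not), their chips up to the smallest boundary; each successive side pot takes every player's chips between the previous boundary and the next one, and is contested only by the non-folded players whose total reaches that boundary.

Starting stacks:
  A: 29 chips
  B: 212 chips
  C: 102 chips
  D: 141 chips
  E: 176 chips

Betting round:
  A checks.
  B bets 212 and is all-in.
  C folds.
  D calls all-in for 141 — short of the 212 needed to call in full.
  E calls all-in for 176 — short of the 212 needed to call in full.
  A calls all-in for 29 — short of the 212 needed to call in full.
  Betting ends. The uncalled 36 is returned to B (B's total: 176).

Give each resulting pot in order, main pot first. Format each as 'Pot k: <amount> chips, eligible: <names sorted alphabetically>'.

Pot 1: 116 chips, eligible: A, B, D, E
Pot 2: 336 chips, eligible: B, D, E
Pot 3: 70 chips, eligible: B, E

Derivation:
Contributions (after 36 returned to B): A=29, B=176, D=141, E=176
Folded: C
Pot levels (distinct totals of non-folded players): 29, 141, 176
Layer 1-29: 29 each from A, B, D, E = 29*4 = 116 chips; eligible A, B, D, E
Layer 30-141: 112 each from B, D, E = 112*3 = 336 chips; eligible B, D, E
Layer 142-176: 35 each from B, E = 35*2 = 70 chips; eligible B, E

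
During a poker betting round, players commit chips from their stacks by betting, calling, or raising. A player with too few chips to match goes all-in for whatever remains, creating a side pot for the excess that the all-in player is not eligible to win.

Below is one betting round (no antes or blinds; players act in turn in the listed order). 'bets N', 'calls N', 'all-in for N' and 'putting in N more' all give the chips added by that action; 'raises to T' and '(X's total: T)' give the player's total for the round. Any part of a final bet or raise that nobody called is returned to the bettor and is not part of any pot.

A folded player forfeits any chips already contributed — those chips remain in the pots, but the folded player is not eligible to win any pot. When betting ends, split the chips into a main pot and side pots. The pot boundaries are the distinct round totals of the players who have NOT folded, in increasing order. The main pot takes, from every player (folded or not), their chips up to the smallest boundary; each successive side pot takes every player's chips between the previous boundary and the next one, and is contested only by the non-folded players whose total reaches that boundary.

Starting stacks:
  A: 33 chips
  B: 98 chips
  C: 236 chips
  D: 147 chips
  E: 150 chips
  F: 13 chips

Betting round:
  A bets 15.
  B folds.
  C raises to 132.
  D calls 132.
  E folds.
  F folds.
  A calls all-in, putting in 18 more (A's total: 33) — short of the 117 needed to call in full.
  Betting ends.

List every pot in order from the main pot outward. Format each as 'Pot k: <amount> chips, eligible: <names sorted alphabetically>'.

Contributions: A=33, C=132, D=132
Folded: B, E, F
Pot levels (distinct totals of non-folded players): 33, 132
Layer 1-33: 33 each from A, C, D = 33*3 = 99 chips; eligible A, C, D
Layer 34-132: 99 each from C, D = 99*2 = 198 chips; eligible C, D

Pot 1: 99 chips, eligible: A, C, D
Pot 2: 198 chips, eligible: C, D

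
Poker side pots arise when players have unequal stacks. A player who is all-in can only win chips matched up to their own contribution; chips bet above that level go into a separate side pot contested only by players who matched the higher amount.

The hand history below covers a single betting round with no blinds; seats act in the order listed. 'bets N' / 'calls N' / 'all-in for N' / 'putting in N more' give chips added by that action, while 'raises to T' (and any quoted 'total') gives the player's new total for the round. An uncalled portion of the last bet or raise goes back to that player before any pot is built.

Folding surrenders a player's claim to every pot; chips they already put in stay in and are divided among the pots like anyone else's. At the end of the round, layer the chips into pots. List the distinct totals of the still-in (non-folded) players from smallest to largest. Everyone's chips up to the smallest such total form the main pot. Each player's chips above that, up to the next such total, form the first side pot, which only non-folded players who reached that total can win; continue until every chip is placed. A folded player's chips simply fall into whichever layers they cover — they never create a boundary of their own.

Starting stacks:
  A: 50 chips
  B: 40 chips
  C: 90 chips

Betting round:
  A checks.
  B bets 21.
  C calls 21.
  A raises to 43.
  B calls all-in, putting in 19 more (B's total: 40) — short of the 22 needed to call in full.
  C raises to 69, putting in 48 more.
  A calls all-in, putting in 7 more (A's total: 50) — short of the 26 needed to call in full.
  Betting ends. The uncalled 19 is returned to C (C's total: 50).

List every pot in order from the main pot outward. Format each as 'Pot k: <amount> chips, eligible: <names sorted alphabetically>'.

Contributions (after 19 returned to C): A=50, B=40, C=50
Pot levels (distinct totals of non-folded players): 40, 50
Layer 1-40: 40 each from A, B, C = 40*3 = 120 chips; eligible A, B, C
Layer 41-50: 10 each from A, C = 10*2 = 20 chips; eligible A, C

Pot 1: 120 chips, eligible: A, B, C
Pot 2: 20 chips, eligible: A, C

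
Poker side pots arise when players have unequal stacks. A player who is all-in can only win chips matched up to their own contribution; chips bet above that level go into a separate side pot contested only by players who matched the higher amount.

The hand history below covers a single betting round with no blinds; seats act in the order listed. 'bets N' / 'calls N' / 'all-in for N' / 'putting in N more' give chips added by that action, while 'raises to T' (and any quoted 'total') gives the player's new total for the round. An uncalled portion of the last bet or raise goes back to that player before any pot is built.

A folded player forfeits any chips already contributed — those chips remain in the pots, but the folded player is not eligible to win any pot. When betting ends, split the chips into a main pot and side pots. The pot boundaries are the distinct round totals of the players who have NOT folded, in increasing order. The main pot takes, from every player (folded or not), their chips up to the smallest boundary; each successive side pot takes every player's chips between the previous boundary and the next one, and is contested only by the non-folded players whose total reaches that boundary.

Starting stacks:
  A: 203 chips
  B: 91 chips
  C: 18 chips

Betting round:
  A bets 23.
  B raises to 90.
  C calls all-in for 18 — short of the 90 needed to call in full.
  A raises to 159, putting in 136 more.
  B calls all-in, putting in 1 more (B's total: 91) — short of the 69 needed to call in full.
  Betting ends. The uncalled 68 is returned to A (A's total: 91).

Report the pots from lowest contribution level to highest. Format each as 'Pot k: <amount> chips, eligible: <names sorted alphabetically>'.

Pot 1: 54 chips, eligible: A, B, C
Pot 2: 146 chips, eligible: A, B

Derivation:
Contributions (after 68 returned to A): A=91, B=91, C=18
Pot levels (distinct totals of non-folded players): 18, 91
Layer 1-18: 18 each from A, B, C = 18*3 = 54 chips; eligible A, B, C
Layer 19-91: 73 each from A, B = 73*2 = 146 chips; eligible A, B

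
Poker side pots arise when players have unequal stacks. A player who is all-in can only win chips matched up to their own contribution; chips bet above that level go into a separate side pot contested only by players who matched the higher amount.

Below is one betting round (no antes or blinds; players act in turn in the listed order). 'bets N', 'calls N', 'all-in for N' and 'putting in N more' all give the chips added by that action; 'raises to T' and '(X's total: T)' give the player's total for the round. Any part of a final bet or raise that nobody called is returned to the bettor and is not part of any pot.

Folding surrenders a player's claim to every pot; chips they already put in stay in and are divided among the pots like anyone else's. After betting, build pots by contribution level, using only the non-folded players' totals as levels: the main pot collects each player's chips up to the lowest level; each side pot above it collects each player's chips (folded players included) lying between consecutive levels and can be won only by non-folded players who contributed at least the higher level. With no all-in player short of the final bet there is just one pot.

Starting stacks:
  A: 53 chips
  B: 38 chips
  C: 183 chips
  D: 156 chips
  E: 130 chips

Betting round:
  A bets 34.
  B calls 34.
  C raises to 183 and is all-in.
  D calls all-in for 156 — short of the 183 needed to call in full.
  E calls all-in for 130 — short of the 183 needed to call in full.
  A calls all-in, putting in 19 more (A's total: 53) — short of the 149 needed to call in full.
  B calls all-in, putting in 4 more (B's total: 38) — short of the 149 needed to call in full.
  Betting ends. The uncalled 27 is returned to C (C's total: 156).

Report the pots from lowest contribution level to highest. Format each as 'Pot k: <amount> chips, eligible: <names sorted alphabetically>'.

Pot 1: 190 chips, eligible: A, B, C, D, E
Pot 2: 60 chips, eligible: A, C, D, E
Pot 3: 231 chips, eligible: C, D, E
Pot 4: 52 chips, eligible: C, D

Derivation:
Contributions (after 27 returned to C): A=53, B=38, C=156, D=156, E=130
Pot levels (distinct totals of non-folded players): 38, 53, 130, 156
Layer 1-38: 38 each from A, B, C, D, E = 38*5 = 190 chips; eligible A, B, C, D, E
Layer 39-53: 15 each from A, C, D, E = 15*4 = 60 chips; eligible A, C, D, E
Layer 54-130: 77 each from C, D, E = 77*3 = 231 chips; eligible C, D, E
Layer 131-156: 26 each from C, D = 26*2 = 52 chips; eligible C, D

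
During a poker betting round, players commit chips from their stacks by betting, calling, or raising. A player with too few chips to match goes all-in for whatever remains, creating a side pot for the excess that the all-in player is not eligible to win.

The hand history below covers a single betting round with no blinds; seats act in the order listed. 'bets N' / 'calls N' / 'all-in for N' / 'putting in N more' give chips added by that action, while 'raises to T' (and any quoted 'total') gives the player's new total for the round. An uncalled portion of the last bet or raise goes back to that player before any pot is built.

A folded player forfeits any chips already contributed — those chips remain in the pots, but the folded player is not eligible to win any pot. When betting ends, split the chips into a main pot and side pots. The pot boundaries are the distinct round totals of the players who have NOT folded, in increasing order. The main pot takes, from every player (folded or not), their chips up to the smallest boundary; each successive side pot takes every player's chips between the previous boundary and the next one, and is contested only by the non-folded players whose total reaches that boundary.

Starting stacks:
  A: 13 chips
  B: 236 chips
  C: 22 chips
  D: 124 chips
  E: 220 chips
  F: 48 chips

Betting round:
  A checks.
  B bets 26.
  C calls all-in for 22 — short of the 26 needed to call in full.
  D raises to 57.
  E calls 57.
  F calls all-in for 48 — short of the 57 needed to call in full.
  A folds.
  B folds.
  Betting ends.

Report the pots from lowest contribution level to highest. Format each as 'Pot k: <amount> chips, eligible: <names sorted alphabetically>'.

Contributions: B=26, C=22, D=57, E=57, F=48
Folded: A, B
Pot levels (distinct totals of non-folded players): 22, 48, 57
Layer 1-22: 22 each from B, C, D, E, F = 22*5 = 110 chips; eligible C, D, E, F
Layer 23-48: B 4 + D 26 + E 26 + F 26 = 82 chips; eligible D, E, F
Layer 49-57: 9 each from D, E = 9*2 = 18 chips; eligible D, E

Pot 1: 110 chips, eligible: C, D, E, F
Pot 2: 82 chips, eligible: D, E, F
Pot 3: 18 chips, eligible: D, E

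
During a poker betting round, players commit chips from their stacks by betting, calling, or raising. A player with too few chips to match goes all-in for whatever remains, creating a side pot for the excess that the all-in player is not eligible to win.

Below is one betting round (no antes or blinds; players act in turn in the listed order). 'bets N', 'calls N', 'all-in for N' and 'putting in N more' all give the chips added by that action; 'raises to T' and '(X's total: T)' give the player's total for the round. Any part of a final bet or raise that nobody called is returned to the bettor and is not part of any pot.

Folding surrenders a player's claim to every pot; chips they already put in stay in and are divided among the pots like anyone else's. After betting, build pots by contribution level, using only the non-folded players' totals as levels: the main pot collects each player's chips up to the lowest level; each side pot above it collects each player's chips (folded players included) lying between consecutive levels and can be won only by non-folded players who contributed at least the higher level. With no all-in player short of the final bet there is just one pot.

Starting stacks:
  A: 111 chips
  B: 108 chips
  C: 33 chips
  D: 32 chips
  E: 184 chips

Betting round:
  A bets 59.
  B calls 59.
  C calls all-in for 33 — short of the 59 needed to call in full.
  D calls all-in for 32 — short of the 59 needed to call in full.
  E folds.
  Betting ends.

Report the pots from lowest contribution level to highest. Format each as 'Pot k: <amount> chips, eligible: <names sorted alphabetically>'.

Contributions: A=59, B=59, C=33, D=32
Folded: E
Pot levels (distinct totals of non-folded players): 32, 33, 59
Layer 1-32: 32 each from A, B, C, D = 32*4 = 128 chips; eligible A, B, C, D
Layer 33-33: 1 each from A, B, C = 1*3 = 3 chips; eligible A, B, C
Layer 34-59: 26 each from A, B = 26*2 = 52 chips; eligible A, B

Pot 1: 128 chips, eligible: A, B, C, D
Pot 2: 3 chips, eligible: A, B, C
Pot 3: 52 chips, eligible: A, B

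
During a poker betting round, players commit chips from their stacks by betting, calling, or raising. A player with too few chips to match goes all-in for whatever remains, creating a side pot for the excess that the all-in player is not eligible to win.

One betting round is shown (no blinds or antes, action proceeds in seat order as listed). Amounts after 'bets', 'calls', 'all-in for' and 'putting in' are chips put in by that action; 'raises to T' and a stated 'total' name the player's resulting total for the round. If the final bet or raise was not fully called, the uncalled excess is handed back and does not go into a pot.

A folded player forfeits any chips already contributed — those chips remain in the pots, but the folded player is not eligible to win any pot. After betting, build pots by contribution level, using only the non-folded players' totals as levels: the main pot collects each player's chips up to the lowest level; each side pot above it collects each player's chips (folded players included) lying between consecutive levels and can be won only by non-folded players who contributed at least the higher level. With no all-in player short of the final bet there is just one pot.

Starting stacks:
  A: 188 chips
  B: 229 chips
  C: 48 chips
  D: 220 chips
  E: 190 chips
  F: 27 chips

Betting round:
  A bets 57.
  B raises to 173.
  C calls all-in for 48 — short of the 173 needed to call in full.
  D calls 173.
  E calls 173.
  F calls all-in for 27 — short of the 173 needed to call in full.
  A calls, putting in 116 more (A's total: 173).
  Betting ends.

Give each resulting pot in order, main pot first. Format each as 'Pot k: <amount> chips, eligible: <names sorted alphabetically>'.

Pot 1: 162 chips, eligible: A, B, C, D, E, F
Pot 2: 105 chips, eligible: A, B, C, D, E
Pot 3: 500 chips, eligible: A, B, D, E

Derivation:
Contributions: A=173, B=173, C=48, D=173, E=173, F=27
Pot levels (distinct totals of non-folded players): 27, 48, 173
Layer 1-27: 27 each from A, B, C, D, E, F = 27*6 = 162 chips; eligible A, B, C, D, E, F
Layer 28-48: 21 each from A, B, C, D, E = 21*5 = 105 chips; eligible A, B, C, D, E
Layer 49-173: 125 each from A, B, D, E = 125*4 = 500 chips; eligible A, B, D, E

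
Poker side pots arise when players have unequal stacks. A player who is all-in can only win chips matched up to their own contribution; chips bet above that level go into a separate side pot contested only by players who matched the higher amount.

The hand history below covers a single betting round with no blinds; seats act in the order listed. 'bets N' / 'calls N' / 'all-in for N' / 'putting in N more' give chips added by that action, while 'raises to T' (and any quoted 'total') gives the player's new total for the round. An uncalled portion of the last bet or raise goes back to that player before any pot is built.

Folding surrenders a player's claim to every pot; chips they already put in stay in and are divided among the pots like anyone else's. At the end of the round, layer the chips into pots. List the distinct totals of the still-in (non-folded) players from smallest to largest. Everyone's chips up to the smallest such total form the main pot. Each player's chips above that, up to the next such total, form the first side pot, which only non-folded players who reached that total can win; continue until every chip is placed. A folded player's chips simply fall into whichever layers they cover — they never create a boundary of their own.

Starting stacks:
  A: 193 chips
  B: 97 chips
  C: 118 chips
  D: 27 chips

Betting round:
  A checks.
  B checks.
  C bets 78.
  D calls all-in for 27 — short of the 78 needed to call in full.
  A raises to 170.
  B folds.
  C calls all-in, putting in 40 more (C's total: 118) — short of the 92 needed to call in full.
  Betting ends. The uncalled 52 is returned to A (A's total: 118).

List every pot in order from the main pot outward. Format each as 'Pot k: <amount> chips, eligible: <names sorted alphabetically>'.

Contributions (after 52 returned to A): A=118, C=118, D=27
Folded: B
Pot levels (distinct totals of non-folded players): 27, 118
Layer 1-27: 27 each from A, C, D = 27*3 = 81 chips; eligible A, C, D
Layer 28-118: 91 each from A, C = 91*2 = 182 chips; eligible A, C

Pot 1: 81 chips, eligible: A, C, D
Pot 2: 182 chips, eligible: A, C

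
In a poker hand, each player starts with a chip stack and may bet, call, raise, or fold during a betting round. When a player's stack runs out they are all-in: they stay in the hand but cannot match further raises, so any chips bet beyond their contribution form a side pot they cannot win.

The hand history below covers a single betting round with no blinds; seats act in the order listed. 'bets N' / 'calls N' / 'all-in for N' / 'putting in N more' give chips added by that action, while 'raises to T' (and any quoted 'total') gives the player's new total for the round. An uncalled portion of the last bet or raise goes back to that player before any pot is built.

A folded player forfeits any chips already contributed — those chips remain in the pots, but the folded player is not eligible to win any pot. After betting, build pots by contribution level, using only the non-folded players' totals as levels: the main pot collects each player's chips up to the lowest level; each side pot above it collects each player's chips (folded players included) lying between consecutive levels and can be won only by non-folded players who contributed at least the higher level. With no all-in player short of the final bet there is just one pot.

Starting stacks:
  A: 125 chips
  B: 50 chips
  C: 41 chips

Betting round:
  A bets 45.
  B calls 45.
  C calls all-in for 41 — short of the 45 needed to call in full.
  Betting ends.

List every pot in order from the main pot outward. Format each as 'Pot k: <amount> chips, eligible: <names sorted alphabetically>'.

Contributions: A=45, B=45, C=41
Pot levels (distinct totals of non-folded players): 41, 45
Layer 1-41: 41 each from A, B, C = 41*3 = 123 chips; eligible A, B, C
Layer 42-45: 4 each from A, B = 4*2 = 8 chips; eligible A, B

Pot 1: 123 chips, eligible: A, B, C
Pot 2: 8 chips, eligible: A, B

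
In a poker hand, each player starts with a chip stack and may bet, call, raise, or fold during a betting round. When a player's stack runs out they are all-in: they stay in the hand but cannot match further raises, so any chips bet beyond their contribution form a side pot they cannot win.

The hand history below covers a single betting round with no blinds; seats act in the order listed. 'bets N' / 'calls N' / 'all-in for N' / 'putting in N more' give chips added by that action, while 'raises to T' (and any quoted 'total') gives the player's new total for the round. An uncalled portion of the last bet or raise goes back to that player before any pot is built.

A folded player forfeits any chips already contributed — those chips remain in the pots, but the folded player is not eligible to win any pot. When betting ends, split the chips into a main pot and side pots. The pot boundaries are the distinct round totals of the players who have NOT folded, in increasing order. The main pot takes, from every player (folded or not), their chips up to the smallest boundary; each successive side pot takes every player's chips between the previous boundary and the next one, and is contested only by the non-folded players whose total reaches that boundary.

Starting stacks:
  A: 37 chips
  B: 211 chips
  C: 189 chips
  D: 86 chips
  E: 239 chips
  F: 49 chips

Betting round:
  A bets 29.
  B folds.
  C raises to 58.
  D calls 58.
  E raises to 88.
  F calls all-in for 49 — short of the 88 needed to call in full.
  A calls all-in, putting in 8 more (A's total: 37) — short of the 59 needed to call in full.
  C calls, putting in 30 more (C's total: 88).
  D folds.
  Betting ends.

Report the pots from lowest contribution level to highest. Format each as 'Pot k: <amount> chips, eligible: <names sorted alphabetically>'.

Contributions: A=37, C=88, D=58, E=88, F=49
Folded: B, D
Pot levels (distinct totals of non-folded players): 37, 49, 88
Layer 1-37: 37 each from A, C, D, E, F = 37*5 = 185 chips; eligible A, C, E, F
Layer 38-49: 12 each from C, D, E, F = 12*4 = 48 chips; eligible C, E, F
Layer 50-88: C 39 + D 9 + E 39 = 87 chips; eligible C, E

Pot 1: 185 chips, eligible: A, C, E, F
Pot 2: 48 chips, eligible: C, E, F
Pot 3: 87 chips, eligible: C, E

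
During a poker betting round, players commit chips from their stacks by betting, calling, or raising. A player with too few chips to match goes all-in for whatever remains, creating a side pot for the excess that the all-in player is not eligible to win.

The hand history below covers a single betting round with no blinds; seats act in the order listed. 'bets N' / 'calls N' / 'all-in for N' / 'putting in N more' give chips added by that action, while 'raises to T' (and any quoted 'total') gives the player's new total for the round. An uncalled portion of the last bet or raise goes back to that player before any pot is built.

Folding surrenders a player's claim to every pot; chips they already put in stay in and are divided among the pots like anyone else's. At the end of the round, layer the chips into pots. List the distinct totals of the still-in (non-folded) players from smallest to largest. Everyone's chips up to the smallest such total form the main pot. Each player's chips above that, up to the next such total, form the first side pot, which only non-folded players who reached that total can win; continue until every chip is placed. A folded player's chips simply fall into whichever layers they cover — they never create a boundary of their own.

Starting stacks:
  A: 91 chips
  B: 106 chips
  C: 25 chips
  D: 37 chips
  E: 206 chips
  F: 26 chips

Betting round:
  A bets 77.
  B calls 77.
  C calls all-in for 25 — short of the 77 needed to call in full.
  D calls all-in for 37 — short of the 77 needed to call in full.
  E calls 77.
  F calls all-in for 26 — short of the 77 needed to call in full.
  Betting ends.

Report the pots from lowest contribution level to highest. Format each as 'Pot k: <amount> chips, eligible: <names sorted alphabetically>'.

Contributions: A=77, B=77, C=25, D=37, E=77, F=26
Pot levels (distinct totals of non-folded players): 25, 26, 37, 77
Layer 1-25: 25 each from A, B, C, D, E, F = 25*6 = 150 chips; eligible A, B, C, D, E, F
Layer 26-26: 1 each from A, B, D, E, F = 1*5 = 5 chips; eligible A, B, D, E, F
Layer 27-37: 11 each from A, B, D, E = 11*4 = 44 chips; eligible A, B, D, E
Layer 38-77: 40 each from A, B, E = 40*3 = 120 chips; eligible A, B, E

Pot 1: 150 chips, eligible: A, B, C, D, E, F
Pot 2: 5 chips, eligible: A, B, D, E, F
Pot 3: 44 chips, eligible: A, B, D, E
Pot 4: 120 chips, eligible: A, B, E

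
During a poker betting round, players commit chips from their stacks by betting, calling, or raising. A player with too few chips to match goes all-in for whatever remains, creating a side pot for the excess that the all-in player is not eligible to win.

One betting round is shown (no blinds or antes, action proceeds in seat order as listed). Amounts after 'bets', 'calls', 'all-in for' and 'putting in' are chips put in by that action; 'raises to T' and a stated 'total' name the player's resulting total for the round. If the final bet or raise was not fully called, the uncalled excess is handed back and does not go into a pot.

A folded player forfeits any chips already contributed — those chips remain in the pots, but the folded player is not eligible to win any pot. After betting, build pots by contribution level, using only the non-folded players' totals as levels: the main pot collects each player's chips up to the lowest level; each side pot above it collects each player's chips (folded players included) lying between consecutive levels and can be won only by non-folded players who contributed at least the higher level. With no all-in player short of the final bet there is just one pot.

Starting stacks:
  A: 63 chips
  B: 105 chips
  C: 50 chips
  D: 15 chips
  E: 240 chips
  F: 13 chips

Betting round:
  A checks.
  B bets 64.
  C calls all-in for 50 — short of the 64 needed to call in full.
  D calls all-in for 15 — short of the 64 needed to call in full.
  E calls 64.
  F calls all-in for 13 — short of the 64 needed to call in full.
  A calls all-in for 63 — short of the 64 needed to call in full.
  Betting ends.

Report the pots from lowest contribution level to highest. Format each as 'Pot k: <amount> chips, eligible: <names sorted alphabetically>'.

Pot 1: 78 chips, eligible: A, B, C, D, E, F
Pot 2: 10 chips, eligible: A, B, C, D, E
Pot 3: 140 chips, eligible: A, B, C, E
Pot 4: 39 chips, eligible: A, B, E
Pot 5: 2 chips, eligible: B, E

Derivation:
Contributions: A=63, B=64, C=50, D=15, E=64, F=13
Pot levels (distinct totals of non-folded players): 13, 15, 50, 63, 64
Layer 1-13: 13 each from A, B, C, D, E, F = 13*6 = 78 chips; eligible A, B, C, D, E, F
Layer 14-15: 2 each from A, B, C, D, E = 2*5 = 10 chips; eligible A, B, C, D, E
Layer 16-50: 35 each from A, B, C, E = 35*4 = 140 chips; eligible A, B, C, E
Layer 51-63: 13 each from A, B, E = 13*3 = 39 chips; eligible A, B, E
Layer 64-64: 1 each from B, E = 1*2 = 2 chips; eligible B, E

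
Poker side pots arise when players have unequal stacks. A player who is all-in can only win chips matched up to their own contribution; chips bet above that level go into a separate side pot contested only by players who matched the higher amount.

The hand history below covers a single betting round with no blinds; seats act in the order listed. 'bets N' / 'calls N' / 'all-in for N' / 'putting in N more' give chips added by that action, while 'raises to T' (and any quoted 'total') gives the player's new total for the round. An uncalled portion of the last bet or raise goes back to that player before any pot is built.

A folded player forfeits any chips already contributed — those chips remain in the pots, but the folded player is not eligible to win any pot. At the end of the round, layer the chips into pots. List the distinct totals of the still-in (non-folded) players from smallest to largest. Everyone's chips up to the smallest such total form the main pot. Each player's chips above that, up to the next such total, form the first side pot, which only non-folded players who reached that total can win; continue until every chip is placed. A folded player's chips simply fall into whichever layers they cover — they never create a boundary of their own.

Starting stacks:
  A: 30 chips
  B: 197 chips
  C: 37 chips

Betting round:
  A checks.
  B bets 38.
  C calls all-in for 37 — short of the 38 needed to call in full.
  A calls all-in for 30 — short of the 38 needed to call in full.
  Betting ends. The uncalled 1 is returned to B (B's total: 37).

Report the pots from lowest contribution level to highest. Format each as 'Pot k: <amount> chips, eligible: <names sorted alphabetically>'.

Pot 1: 90 chips, eligible: A, B, C
Pot 2: 14 chips, eligible: B, C

Derivation:
Contributions (after 1 returned to B): A=30, B=37, C=37
Pot levels (distinct totals of non-folded players): 30, 37
Layer 1-30: 30 each from A, B, C = 30*3 = 90 chips; eligible A, B, C
Layer 31-37: 7 each from B, C = 7*2 = 14 chips; eligible B, C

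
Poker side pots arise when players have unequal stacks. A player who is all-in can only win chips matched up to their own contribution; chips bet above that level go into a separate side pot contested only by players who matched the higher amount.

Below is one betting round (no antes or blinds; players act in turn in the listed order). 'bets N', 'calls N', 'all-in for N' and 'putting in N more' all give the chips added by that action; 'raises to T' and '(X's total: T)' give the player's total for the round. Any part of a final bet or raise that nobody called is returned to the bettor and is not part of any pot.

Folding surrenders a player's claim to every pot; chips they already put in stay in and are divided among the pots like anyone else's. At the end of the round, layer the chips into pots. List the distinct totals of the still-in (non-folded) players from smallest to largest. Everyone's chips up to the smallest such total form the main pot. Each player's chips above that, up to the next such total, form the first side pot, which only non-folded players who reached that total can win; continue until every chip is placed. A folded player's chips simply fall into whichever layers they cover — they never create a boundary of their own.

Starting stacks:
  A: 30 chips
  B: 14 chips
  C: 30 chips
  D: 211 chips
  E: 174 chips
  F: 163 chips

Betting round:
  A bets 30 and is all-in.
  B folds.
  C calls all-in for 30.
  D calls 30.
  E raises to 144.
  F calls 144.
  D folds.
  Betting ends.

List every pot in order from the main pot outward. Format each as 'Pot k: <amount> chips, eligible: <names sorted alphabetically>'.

Pot 1: 150 chips, eligible: A, C, E, F
Pot 2: 228 chips, eligible: E, F

Derivation:
Contributions: A=30, C=30, D=30, E=144, F=144
Folded: B, D
Pot levels (distinct totals of non-folded players): 30, 144
Layer 1-30: 30 each from A, C, D, E, F = 30*5 = 150 chips; eligible A, C, E, F
Layer 31-144: 114 each from E, F = 114*2 = 228 chips; eligible E, F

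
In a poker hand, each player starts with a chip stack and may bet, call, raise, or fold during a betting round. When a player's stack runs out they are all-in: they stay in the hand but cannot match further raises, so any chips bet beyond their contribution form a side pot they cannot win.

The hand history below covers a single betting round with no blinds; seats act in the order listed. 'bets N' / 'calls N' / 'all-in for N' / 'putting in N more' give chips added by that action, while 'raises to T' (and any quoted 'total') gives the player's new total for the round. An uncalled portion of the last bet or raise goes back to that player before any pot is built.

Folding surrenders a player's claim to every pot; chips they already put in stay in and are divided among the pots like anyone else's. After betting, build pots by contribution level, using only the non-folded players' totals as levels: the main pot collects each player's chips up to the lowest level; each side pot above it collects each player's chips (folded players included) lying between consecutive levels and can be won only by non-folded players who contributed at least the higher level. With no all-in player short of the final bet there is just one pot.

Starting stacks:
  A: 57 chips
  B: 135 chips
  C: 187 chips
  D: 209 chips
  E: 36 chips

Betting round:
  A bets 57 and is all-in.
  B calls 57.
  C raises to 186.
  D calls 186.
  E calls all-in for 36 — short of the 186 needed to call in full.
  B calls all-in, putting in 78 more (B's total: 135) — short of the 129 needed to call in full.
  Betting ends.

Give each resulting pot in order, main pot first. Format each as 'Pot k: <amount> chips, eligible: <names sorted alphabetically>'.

Pot 1: 180 chips, eligible: A, B, C, D, E
Pot 2: 84 chips, eligible: A, B, C, D
Pot 3: 234 chips, eligible: B, C, D
Pot 4: 102 chips, eligible: C, D

Derivation:
Contributions: A=57, B=135, C=186, D=186, E=36
Pot levels (distinct totals of non-folded players): 36, 57, 135, 186
Layer 1-36: 36 each from A, B, C, D, E = 36*5 = 180 chips; eligible A, B, C, D, E
Layer 37-57: 21 each from A, B, C, D = 21*4 = 84 chips; eligible A, B, C, D
Layer 58-135: 78 each from B, C, D = 78*3 = 234 chips; eligible B, C, D
Layer 136-186: 51 each from C, D = 51*2 = 102 chips; eligible C, D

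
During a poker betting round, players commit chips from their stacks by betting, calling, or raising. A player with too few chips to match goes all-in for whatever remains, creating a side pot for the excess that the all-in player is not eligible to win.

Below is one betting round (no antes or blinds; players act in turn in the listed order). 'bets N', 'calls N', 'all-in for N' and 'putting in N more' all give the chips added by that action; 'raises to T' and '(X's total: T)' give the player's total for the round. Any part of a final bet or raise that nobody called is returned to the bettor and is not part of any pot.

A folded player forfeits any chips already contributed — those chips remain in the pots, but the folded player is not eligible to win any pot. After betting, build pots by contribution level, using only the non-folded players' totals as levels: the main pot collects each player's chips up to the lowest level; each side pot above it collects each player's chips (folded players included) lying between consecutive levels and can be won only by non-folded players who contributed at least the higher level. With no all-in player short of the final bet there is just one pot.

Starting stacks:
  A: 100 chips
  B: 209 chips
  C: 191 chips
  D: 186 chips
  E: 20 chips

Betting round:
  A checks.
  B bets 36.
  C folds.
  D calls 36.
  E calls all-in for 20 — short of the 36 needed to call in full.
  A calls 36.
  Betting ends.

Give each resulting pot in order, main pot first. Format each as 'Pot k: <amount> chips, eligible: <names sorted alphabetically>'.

Pot 1: 80 chips, eligible: A, B, D, E
Pot 2: 48 chips, eligible: A, B, D

Derivation:
Contributions: A=36, B=36, D=36, E=20
Folded: C
Pot levels (distinct totals of non-folded players): 20, 36
Layer 1-20: 20 each from A, B, D, E = 20*4 = 80 chips; eligible A, B, D, E
Layer 21-36: 16 each from A, B, D = 16*3 = 48 chips; eligible A, B, D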